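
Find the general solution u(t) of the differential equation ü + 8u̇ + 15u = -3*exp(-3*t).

Characteristic equation r² + 8r + 15 = 0 factors as (r + 3)(r + 5) = 0, so r = -3, -5.
Hence u_h = C1*exp(-3*t) + C2*exp(-5*t).
Since exp(-3*t) solves the homogeneous equation (r = -3 is a root of multiplicity 1), multiply the trial by t. Try u_p = A*t*exp(-3*t). Substituting into the equation and dividing by exp(-3*t) gives A = -3/2, so u_p = -3*t*exp(-3*t)/2.

u = C1*exp(-3*t) + C2*exp(-5*t) - 3*t*exp(-3*t)/2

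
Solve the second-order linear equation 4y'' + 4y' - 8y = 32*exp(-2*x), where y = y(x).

y = C1*exp(x) + C2*exp(-2*x) - 8*x*exp(-2*x)/3

Divide through by 4: y'' + y' - 2y = 8*exp(-2*x).
Characteristic equation r² + r - 2 = 0 factors as (r - 1)(r + 2) = 0, so r = 1, -2.
Hence y_h = C1*exp(x) + C2*exp(-2*x).
Since exp(-2*x) solves the homogeneous equation (r = -2 is a root of multiplicity 1), multiply the trial by x. Try y_p = A*x*exp(-2*x). Substituting into the equation and dividing by exp(-2*x) gives A = -8/3, so y_p = -8*x*exp(-2*x)/3.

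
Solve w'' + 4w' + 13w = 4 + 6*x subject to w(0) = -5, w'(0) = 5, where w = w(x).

Characteristic equation r² + 4r + 13 = 0 has discriminant (4)² - 4·(13) = -36 < 0, so r = -2 ± 3i.
Hence w_h = C1*cos(3*x)*exp(-2*x) + C2*exp(-2*x)*sin(3*x).
For the particular solution try w_p = A0 + A1*x. Substituting and matching coefficients of each power of x gives A0 = 28/169, A1 = 6/13, so w_p = 28/169 + 6*x/13.
General solution: w = 28/169 + 6*x/13 + C1*cos(3*x)*exp(-2*x) + C2*exp(-2*x)*sin(3*x).
Apply the initial conditions: w(0) = 28/169 + C1 = -5 and w'(0) = 6/13 - 2*C1 + 3*C2 = 5. Solving gives C1 = -873/169, C2 = -979/507.

w = 28/169 + 6*x/13 - 979*exp(-2*x)*sin(3*x)/507 - 873*cos(3*x)*exp(-2*x)/169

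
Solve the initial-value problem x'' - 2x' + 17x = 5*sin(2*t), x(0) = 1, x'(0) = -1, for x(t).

Characteristic equation r² - 2r + 17 = 0 has discriminant (-2)² - 4·(17) = -64 < 0, so r = 1 ± 4i.
Hence x_h = C1*cos(4*t)*exp(t) + C2*exp(t)*sin(4*t).
Try x_p = A*cos(2*t) + B*sin(2*t). Substituting and equating the coefficients of cos(2t) and sin(2t) gives A = 4/37, B = 13/37, so x_p = 4*cos(2*t)/37 + 13*sin(2*t)/37.
General solution: x = 4*cos(2*t)/37 + 13*sin(2*t)/37 + C1*cos(4*t)*exp(t) + C2*exp(t)*sin(4*t).
Apply the initial conditions: x(0) = 4/37 + C1 = 1 and x'(0) = 26/37 + C1 + 4*C2 = -1. Solving gives C1 = 33/37, C2 = -24/37.

x = 4*cos(2*t)/37 + 13*sin(2*t)/37 - 24*exp(t)*sin(4*t)/37 + 33*cos(4*t)*exp(t)/37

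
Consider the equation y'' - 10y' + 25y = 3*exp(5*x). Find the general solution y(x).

y = C1*exp(5*x) + 3*x**2*exp(5*x)/2 + C2*x*exp(5*x)

Characteristic equation r² - 10r + 25 = 0 has discriminant (-10)² - 4·(25) = 0, so r = 5 is a repeated root.
Hence y_h = (C1 + C2*x)*exp(5*x).
Since exp(5*x) solves the homogeneous equation (r = 5 is a root of multiplicity 2), multiply the trial by x^2. Try y_p = A*x^2*exp(5*x). Substituting into the equation and dividing by exp(5*x) gives A = 3/2, so y_p = 3*x^2*exp(5*x)/2.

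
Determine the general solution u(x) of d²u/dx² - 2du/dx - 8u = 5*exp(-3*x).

Characteristic equation r² - 2r - 8 = 0 factors as (r + 2)(r - 4) = 0, so r = -2, 4.
Hence u_h = C1*exp(-2*x) + C2*exp(4*x).
Try u_p = A*exp(-3*x). Substituting into the equation and dividing by exp(-3*x) gives A = 5/7, so u_p = 5*exp(-3*x)/7.

u = 5*exp(-3*x)/7 + C1*exp(-2*x) + C2*exp(4*x)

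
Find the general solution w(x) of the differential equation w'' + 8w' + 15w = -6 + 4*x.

Characteristic equation r² + 8r + 15 = 0 factors as (r + 5)(r + 3) = 0, so r = -5, -3.
Hence w_h = C1*exp(-5*x) + C2*exp(-3*x).
For the particular solution try w_p = A0 + A1*x. Substituting and matching coefficients of each power of x gives A0 = -122/225, A1 = 4/15, so w_p = -122/225 + 4*x/15.

w = -122/225 + 4*x/15 + C1*exp(-5*x) + C2*exp(-3*x)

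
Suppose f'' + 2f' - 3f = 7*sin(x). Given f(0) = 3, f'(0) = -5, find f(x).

f = -7*sin(x)/5 - 7*cos(x)/10 + 15*exp(x)/8 + 73*exp(-3*x)/40

Characteristic equation r² + 2r - 3 = 0 factors as (r - 1)(r + 3) = 0, so r = 1, -3.
Hence f_h = C1*exp(x) + C2*exp(-3*x).
Try f_p = A*cos(x) + B*sin(x). Substituting and equating the coefficients of cos(x) and sin(x) gives A = -7/10, B = -7/5, so f_p = -7*sin(x)/5 - 7*cos(x)/10.
General solution: f = -7*sin(x)/5 - 7*cos(x)/10 + C1*exp(x) + C2*exp(-3*x).
Apply the initial conditions: f(0) = -7/10 + C1 + C2 = 3 and f'(0) = -7/5 + C1 - 3*C2 = -5. Solving gives C1 = 15/8, C2 = 73/40.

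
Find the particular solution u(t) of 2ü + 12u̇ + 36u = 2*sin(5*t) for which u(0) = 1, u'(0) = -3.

u = -30*cos(5*t)/949 - 7*sin(5*t)/949 + 125*exp(-3*t)*sin(3*t)/2847 + 979*cos(3*t)*exp(-3*t)/949

Divide through by 2: u'' + 6u' + 18u = sin(5*t).
Characteristic equation r² + 6r + 18 = 0 has discriminant (6)² - 4·(18) = -36 < 0, so r = -3 ± 3i.
Hence u_h = C1*cos(3*t)*exp(-3*t) + C2*exp(-3*t)*sin(3*t).
Try u_p = A*cos(5*t) + B*sin(5*t). Substituting and equating the coefficients of cos(5t) and sin(5t) gives A = -30/949, B = -7/949, so u_p = -30*cos(5*t)/949 - 7*sin(5*t)/949.
General solution: u = -30*cos(5*t)/949 - 7*sin(5*t)/949 + C1*cos(3*t)*exp(-3*t) + C2*exp(-3*t)*sin(3*t).
Apply the initial conditions: u(0) = -30/949 + C1 = 1 and u'(0) = -35/949 - 3*C1 + 3*C2 = -3. Solving gives C1 = 979/949, C2 = 125/2847.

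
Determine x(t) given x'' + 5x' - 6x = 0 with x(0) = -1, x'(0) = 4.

x = -5*exp(-6*t)/7 - 2*exp(t)/7

Characteristic equation r² + 5r - 6 = 0 factors as (r + 6)(r - 1) = 0, so r = -6, 1.
Hence x_h = C1*exp(-6*t) + C2*exp(t).
Apply the initial conditions: x(0) = C1 + C2 = -1 and x'(0) = C2 - 6*C1 = 4. Solving gives C1 = -5/7, C2 = -2/7.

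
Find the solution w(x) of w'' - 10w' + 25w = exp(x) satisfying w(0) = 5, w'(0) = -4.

w = exp(x)/16 + 79*exp(5*x)/16 - 115*x*exp(5*x)/4

Characteristic equation r² - 10r + 25 = 0 has discriminant (-10)² - 4·(25) = 0, so r = 5 is a repeated root.
Hence w_h = (C1 + C2*x)*exp(5*x).
Try w_p = A*exp(x). Substituting into the equation and dividing by exp(x) gives A = 1/16, so w_p = exp(x)/16.
General solution: w = exp(x)/16 + C1*exp(5*x) + C2*x*exp(5*x).
Apply the initial conditions: w(0) = 1/16 + C1 = 5 and w'(0) = 1/16 + C2 + 5*C1 = -4. Solving gives C1 = 79/16, C2 = -115/4.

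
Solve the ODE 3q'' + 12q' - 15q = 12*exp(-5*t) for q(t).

Divide through by 3: q'' + 4q' - 5q = 4*exp(-5*t).
Characteristic equation r² + 4r - 5 = 0 factors as (r - 1)(r + 5) = 0, so r = 1, -5.
Hence q_h = C1*exp(t) + C2*exp(-5*t).
Since exp(-5*t) solves the homogeneous equation (r = -5 is a root of multiplicity 1), multiply the trial by t. Try q_p = A*t*exp(-5*t). Substituting into the equation and dividing by exp(-5*t) gives A = -2/3, so q_p = -2*t*exp(-5*t)/3.

q = C1*exp(t) + C2*exp(-5*t) - 2*t*exp(-5*t)/3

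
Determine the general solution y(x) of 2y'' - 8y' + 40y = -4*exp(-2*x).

y = -exp(-2*x)/16 + C1*cos(4*x)*exp(2*x) + C2*exp(2*x)*sin(4*x)

Divide through by 2: y'' - 4y' + 20y = -2*exp(-2*x).
Characteristic equation r² - 4r + 20 = 0 has discriminant (-4)² - 4·(20) = -64 < 0, so r = 2 ± 4i.
Hence y_h = C1*cos(4*x)*exp(2*x) + C2*exp(2*x)*sin(4*x).
Try y_p = A*exp(-2*x). Substituting into the equation and dividing by exp(-2*x) gives A = -1/16, so y_p = -exp(-2*x)/16.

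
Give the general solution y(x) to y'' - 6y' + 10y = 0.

y = C1*cos(x)*exp(3*x) + C2*exp(3*x)*sin(x)

Characteristic equation r² - 6r + 10 = 0 has discriminant (-6)² - 4·(10) = -4 < 0, so r = 3 ± i.
Hence y_h = C1*cos(x)*exp(3*x) + C2*exp(3*x)*sin(x).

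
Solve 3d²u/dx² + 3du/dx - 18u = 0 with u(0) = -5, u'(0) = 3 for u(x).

Divide through by 3: u'' + u' - 6u = 0.
Characteristic equation r² + r - 6 = 0 factors as (r + 3)(r - 2) = 0, so r = -3, 2.
Hence u_h = C1*exp(-3*x) + C2*exp(2*x).
Apply the initial conditions: u(0) = C1 + C2 = -5 and u'(0) = -3*C1 + 2*C2 = 3. Solving gives C1 = -13/5, C2 = -12/5.

u = -13*exp(-3*x)/5 - 12*exp(2*x)/5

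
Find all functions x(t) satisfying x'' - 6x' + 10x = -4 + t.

x = -17/50 + t/10 + C1*cos(t)*exp(3*t) + C2*exp(3*t)*sin(t)

Characteristic equation r² - 6r + 10 = 0 has discriminant (-6)² - 4·(10) = -4 < 0, so r = 3 ± i.
Hence x_h = C1*cos(t)*exp(3*t) + C2*exp(3*t)*sin(t).
For the particular solution try x_p = A0 + A1*t. Substituting and matching coefficients of each power of t gives A0 = -17/50, A1 = 1/10, so x_p = -17/50 + t/10.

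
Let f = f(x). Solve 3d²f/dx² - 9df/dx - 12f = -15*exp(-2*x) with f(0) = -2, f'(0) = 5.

Divide through by 3: f'' - 3f' - 4f = -5*exp(-2*x).
Characteristic equation r² - 3r - 4 = 0 factors as (r + 1)(r - 4) = 0, so r = -1, 4.
Hence f_h = C1*exp(-x) + C2*exp(4*x).
Try f_p = A*exp(-2*x). Substituting into the equation and dividing by exp(-2*x) gives A = -5/6, so f_p = -5*exp(-2*x)/6.
General solution: f = -5*exp(-2*x)/6 + C1*exp(-x) + C2*exp(4*x).
Apply the initial conditions: f(0) = -5/6 + C1 + C2 = -2 and f'(0) = 5/3 - C1 + 4*C2 = 5. Solving gives C1 = -8/5, C2 = 13/30.

f = -8*exp(-x)/5 - 5*exp(-2*x)/6 + 13*exp(4*x)/30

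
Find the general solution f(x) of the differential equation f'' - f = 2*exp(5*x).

Characteristic equation r² - 1 = 0 factors as (r - 1)(r + 1) = 0, so r = 1, -1.
Hence f_h = C1*exp(x) + C2*exp(-x).
Try f_p = A*exp(5*x). Substituting into the equation and dividing by exp(5*x) gives A = 1/12, so f_p = exp(5*x)/12.

f = exp(5*x)/12 + C1*exp(x) + C2*exp(-x)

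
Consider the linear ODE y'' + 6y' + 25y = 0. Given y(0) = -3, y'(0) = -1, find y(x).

y = -3*cos(4*x)*exp(-3*x) - 5*exp(-3*x)*sin(4*x)/2

Characteristic equation r² + 6r + 25 = 0 has discriminant (6)² - 4·(25) = -64 < 0, so r = -3 ± 4i.
Hence y_h = C1*cos(4*x)*exp(-3*x) + C2*exp(-3*x)*sin(4*x).
Apply the initial conditions: y(0) = C1 = -3 and y'(0) = -3*C1 + 4*C2 = -1. Solving gives C1 = -3, C2 = -5/2.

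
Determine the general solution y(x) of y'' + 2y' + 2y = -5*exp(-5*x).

y = -5*exp(-5*x)/17 + C1*cos(x)*exp(-x) + C2*exp(-x)*sin(x)

Characteristic equation r² + 2r + 2 = 0 has discriminant (2)² - 4·(2) = -4 < 0, so r = -1 ± i.
Hence y_h = C1*cos(x)*exp(-x) + C2*exp(-x)*sin(x).
Try y_p = A*exp(-5*x). Substituting into the equation and dividing by exp(-5*x) gives A = -5/17, so y_p = -5*exp(-5*x)/17.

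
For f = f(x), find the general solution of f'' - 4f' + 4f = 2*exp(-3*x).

f = 2*exp(-3*x)/25 + C1*exp(2*x) + C2*x*exp(2*x)

Characteristic equation r² - 4r + 4 = 0 has discriminant (-4)² - 4·(4) = 0, so r = 2 is a repeated root.
Hence f_h = (C1 + C2*x)*exp(2*x).
Try f_p = A*exp(-3*x). Substituting into the equation and dividing by exp(-3*x) gives A = 2/25, so f_p = 2*exp(-3*x)/25.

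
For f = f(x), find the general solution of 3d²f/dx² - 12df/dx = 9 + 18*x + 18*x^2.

f = C2 - 21*x/16 - 9*x**2/8 - x**3/2 + C1*exp(4*x)

Divide through by 3: f'' - 4f' = 3 + 6*x + 6*x^2.
Characteristic equation r² - 4r = 0 factors as (r - 4)r = 0, so r = 4, 0.
Hence f_h = C1*exp(4*x) + C2.
Since 0 is a characteristic root (multiplicity 1), multiply the polynomial trial by x: try f_p = x*(A0 + A1*x + A2*x^2). Substituting and matching coefficients of each power of x gives A0 = -21/16, A1 = -9/8, A2 = -1/2, so f_p = -21*x/16 - 9*x^2/8 - x^3/2.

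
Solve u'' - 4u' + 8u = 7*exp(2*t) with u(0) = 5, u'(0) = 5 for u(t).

u = 7*exp(2*t)/4 - 5*exp(2*t)*sin(2*t)/2 + 13*cos(2*t)*exp(2*t)/4

Characteristic equation r² - 4r + 8 = 0 has discriminant (-4)² - 4·(8) = -16 < 0, so r = 2 ± 2i.
Hence u_h = C1*cos(2*t)*exp(2*t) + C2*exp(2*t)*sin(2*t).
Try u_p = A*exp(2*t). Substituting into the equation and dividing by exp(2*t) gives A = 7/4, so u_p = 7*exp(2*t)/4.
General solution: u = 7*exp(2*t)/4 + C1*cos(2*t)*exp(2*t) + C2*exp(2*t)*sin(2*t).
Apply the initial conditions: u(0) = 7/4 + C1 = 5 and u'(0) = 7/2 + 2*C1 + 2*C2 = 5. Solving gives C1 = 13/4, C2 = -5/2.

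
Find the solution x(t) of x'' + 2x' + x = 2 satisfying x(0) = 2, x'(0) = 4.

Characteristic equation r² + 2r + 1 = 0 has discriminant (2)² - 4·(1) = 0, so r = -1 is a repeated root.
Hence x_h = (C1 + C2*t)*exp(-t).
For the particular solution try x_p = A0. Substituting and matching coefficients of each power of t gives A0 = 2, so x_p = 2.
General solution: x = 2 + C1*exp(-t) + C2*t*exp(-t).
Apply the initial conditions: x(0) = 2 + C1 = 2 and x'(0) = C2 - C1 = 4. Solving gives C1 = 0, C2 = 4.

x = 2 + 4*t*exp(-t)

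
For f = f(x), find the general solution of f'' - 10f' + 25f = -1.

Characteristic equation r² - 10r + 25 = 0 has discriminant (-10)² - 4·(25) = 0, so r = 5 is a repeated root.
Hence f_h = (C1 + C2*x)*exp(5*x).
For the particular solution try f_p = A0. Substituting and matching coefficients of each power of x gives A0 = -1/25, so f_p = -1/25.

f = -1/25 + C1*exp(5*x) + C2*x*exp(5*x)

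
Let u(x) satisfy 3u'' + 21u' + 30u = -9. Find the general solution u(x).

u = -3/10 + C1*exp(-2*x) + C2*exp(-5*x)

Divide through by 3: u'' + 7u' + 10u = -3.
Characteristic equation r² + 7r + 10 = 0 factors as (r + 2)(r + 5) = 0, so r = -2, -5.
Hence u_h = C1*exp(-2*x) + C2*exp(-5*x).
For the particular solution try u_p = A0. Substituting and matching coefficients of each power of x gives A0 = -3/10, so u_p = -3/10.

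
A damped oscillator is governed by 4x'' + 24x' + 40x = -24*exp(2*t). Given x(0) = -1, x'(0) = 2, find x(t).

x = -3*exp(2*t)/13 - 10*cos(t)*exp(-3*t)/13 + 2*exp(-3*t)*sin(t)/13

Divide through by 4: x'' + 6x' + 10x = -6*exp(2*t).
Characteristic equation r² + 6r + 10 = 0 has discriminant (6)² - 4·(10) = -4 < 0, so r = -3 ± i.
Hence x_h = C1*cos(t)*exp(-3*t) + C2*exp(-3*t)*sin(t).
Try x_p = A*exp(2*t). Substituting into the equation and dividing by exp(2*t) gives A = -3/13, so x_p = -3*exp(2*t)/13.
General solution: x = -3*exp(2*t)/13 + C1*cos(t)*exp(-3*t) + C2*exp(-3*t)*sin(t).
Apply the initial conditions: x(0) = -3/13 + C1 = -1 and x'(0) = -6/13 + C2 - 3*C1 = 2. Solving gives C1 = -10/13, C2 = 2/13.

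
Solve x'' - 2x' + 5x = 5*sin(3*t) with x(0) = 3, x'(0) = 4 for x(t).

Characteristic equation r² - 2r + 5 = 0 has discriminant (-2)² - 4·(5) = -16 < 0, so r = 1 ± 2i.
Hence x_h = C1*cos(2*t)*exp(t) + C2*exp(t)*sin(2*t).
Try x_p = A*cos(3*t) + B*sin(3*t). Substituting and equating the coefficients of cos(3t) and sin(3t) gives A = 15/26, B = -5/13, so x_p = -5*sin(3*t)/13 + 15*cos(3*t)/26.
General solution: x = -5*sin(3*t)/13 + 15*cos(3*t)/26 + C1*cos(2*t)*exp(t) + C2*exp(t)*sin(2*t).
Apply the initial conditions: x(0) = 15/26 + C1 = 3 and x'(0) = -15/13 + C1 + 2*C2 = 4. Solving gives C1 = 63/26, C2 = 71/52.

x = -5*sin(3*t)/13 + 15*cos(3*t)/26 + 63*cos(2*t)*exp(t)/26 + 71*exp(t)*sin(2*t)/52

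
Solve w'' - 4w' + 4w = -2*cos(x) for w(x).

Characteristic equation r² - 4r + 4 = 0 has discriminant (-4)² - 4·(4) = 0, so r = 2 is a repeated root.
Hence w_h = (C1 + C2*x)*exp(2*x).
Try w_p = A*cos(x) + B*sin(x). Substituting and equating the coefficients of cos(x) and sin(x) gives A = -6/25, B = 8/25, so w_p = -6*cos(x)/25 + 8*sin(x)/25.

w = -6*cos(x)/25 + 8*sin(x)/25 + C1*exp(2*x) + C2*x*exp(2*x)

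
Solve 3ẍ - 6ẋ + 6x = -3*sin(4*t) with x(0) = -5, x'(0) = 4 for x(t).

Divide through by 3: x'' - 2x' + 2x = -sin(4*t).
Characteristic equation r² - 2r + 2 = 0 has discriminant (-2)² - 4·(2) = -4 < 0, so r = 1 ± i.
Hence x_h = C1*cos(t)*exp(t) + C2*exp(t)*sin(t).
Try x_p = A*cos(4*t) + B*sin(4*t). Substituting and equating the coefficients of cos(4t) and sin(4t) gives A = -2/65, B = 7/130, so x_p = -2*cos(4*t)/65 + 7*sin(4*t)/130.
General solution: x = -2*cos(4*t)/65 + 7*sin(4*t)/130 + C1*cos(t)*exp(t) + C2*exp(t)*sin(t).
Apply the initial conditions: x(0) = -2/65 + C1 = -5 and x'(0) = 14/65 + C1 + C2 = 4. Solving gives C1 = -323/65, C2 = 569/65.

x = -2*cos(4*t)/65 + 7*sin(4*t)/130 - 323*cos(t)*exp(t)/65 + 569*exp(t)*sin(t)/65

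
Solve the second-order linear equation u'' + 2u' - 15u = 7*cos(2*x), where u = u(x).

u = -133*cos(2*x)/377 + 28*sin(2*x)/377 + C1*exp(-5*x) + C2*exp(3*x)

Characteristic equation r² + 2r - 15 = 0 factors as (r + 5)(r - 3) = 0, so r = -5, 3.
Hence u_h = C1*exp(-5*x) + C2*exp(3*x).
Try u_p = A*cos(2*x) + B*sin(2*x). Substituting and equating the coefficients of cos(2x) and sin(2x) gives A = -133/377, B = 28/377, so u_p = -133*cos(2*x)/377 + 28*sin(2*x)/377.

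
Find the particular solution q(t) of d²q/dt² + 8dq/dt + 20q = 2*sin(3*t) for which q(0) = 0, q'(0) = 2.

q = -48*cos(3*t)/697 + 22*sin(3*t)/697 + 48*cos(2*t)*exp(-4*t)/697 + 760*exp(-4*t)*sin(2*t)/697

Characteristic equation r² + 8r + 20 = 0 has discriminant (8)² - 4·(20) = -16 < 0, so r = -4 ± 2i.
Hence q_h = C1*cos(2*t)*exp(-4*t) + C2*exp(-4*t)*sin(2*t).
Try q_p = A*cos(3*t) + B*sin(3*t). Substituting and equating the coefficients of cos(3t) and sin(3t) gives A = -48/697, B = 22/697, so q_p = -48*cos(3*t)/697 + 22*sin(3*t)/697.
General solution: q = -48*cos(3*t)/697 + 22*sin(3*t)/697 + C1*cos(2*t)*exp(-4*t) + C2*exp(-4*t)*sin(2*t).
Apply the initial conditions: q(0) = -48/697 + C1 = 0 and q'(0) = 66/697 - 4*C1 + 2*C2 = 2. Solving gives C1 = 48/697, C2 = 760/697.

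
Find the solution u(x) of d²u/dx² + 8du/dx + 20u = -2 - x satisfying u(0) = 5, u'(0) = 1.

Characteristic equation r² + 8r + 20 = 0 has discriminant (8)² - 4·(20) = -16 < 0, so r = -4 ± 2i.
Hence u_h = C1*cos(2*x)*exp(-4*x) + C2*exp(-4*x)*sin(2*x).
For the particular solution try u_p = A0 + A1*x. Substituting and matching coefficients of each power of x gives A0 = -2/25, A1 = -1/20, so u_p = -2/25 - x/20.
General solution: u = -2/25 - x/20 + C1*cos(2*x)*exp(-4*x) + C2*exp(-4*x)*sin(2*x).
Apply the initial conditions: u(0) = -2/25 + C1 = 5 and u'(0) = -1/20 - 4*C1 + 2*C2 = 1. Solving gives C1 = 127/25, C2 = 2137/200.

u = -2/25 - x/20 + 127*cos(2*x)*exp(-4*x)/25 + 2137*exp(-4*x)*sin(2*x)/200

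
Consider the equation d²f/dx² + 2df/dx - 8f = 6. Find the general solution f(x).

Characteristic equation r² + 2r - 8 = 0 factors as (r + 4)(r - 2) = 0, so r = -4, 2.
Hence f_h = C1*exp(-4*x) + C2*exp(2*x).
For the particular solution try f_p = A0. Substituting and matching coefficients of each power of x gives A0 = -3/4, so f_p = -3/4.

f = -3/4 + C1*exp(-4*x) + C2*exp(2*x)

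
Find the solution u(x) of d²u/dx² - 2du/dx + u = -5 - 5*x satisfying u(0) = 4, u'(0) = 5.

u = -15 - 5*x + 19*exp(x) - 9*x*exp(x)

Characteristic equation r² - 2r + 1 = 0 has discriminant (-2)² - 4·(1) = 0, so r = 1 is a repeated root.
Hence u_h = (C1 + C2*x)*exp(x).
For the particular solution try u_p = A0 + A1*x. Substituting and matching coefficients of each power of x gives A0 = -15, A1 = -5, so u_p = -15 - 5*x.
General solution: u = -15 - 5*x + C1*exp(x) + C2*x*exp(x).
Apply the initial conditions: u(0) = -15 + C1 = 4 and u'(0) = -5 + C1 + C2 = 5. Solving gives C1 = 19, C2 = -9.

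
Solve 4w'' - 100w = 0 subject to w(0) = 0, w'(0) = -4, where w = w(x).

w = -2*exp(5*x)/5 + 2*exp(-5*x)/5

Divide through by 4: w'' - 25w = 0.
Characteristic equation r² - 25 = 0 factors as (r - 5)(r + 5) = 0, so r = 5, -5.
Hence w_h = C1*exp(5*x) + C2*exp(-5*x).
Apply the initial conditions: w(0) = C1 + C2 = 0 and w'(0) = -5*C2 + 5*C1 = -4. Solving gives C1 = -2/5, C2 = 2/5.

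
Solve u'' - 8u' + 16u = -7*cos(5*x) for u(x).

u = 63*cos(5*x)/1681 + 280*sin(5*x)/1681 + C1*exp(4*x) + C2*x*exp(4*x)

Characteristic equation r² - 8r + 16 = 0 has discriminant (-8)² - 4·(16) = 0, so r = 4 is a repeated root.
Hence u_h = (C1 + C2*x)*exp(4*x).
Try u_p = A*cos(5*x) + B*sin(5*x). Substituting and equating the coefficients of cos(5x) and sin(5x) gives A = 63/1681, B = 280/1681, so u_p = 63*cos(5*x)/1681 + 280*sin(5*x)/1681.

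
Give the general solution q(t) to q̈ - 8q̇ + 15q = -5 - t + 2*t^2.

Characteristic equation r² - 8r + 15 = 0 factors as (r - 5)(r - 3) = 0, so r = 5, 3.
Hence q_h = C1*exp(5*t) + C2*exp(3*t).
For the particular solution try q_p = A0 + A1*t + A2*t^2. Substituting and matching coefficients of each power of t gives A0 = -1049/3375, A1 = 17/225, A2 = 2/15, so q_p = -1049/3375 + 2*t^2/15 + 17*t/225.

q = -1049/3375 + 2*t**2/15 + 17*t/225 + C1*exp(5*t) + C2*exp(3*t)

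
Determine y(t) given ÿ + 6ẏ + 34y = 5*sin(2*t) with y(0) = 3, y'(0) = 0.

y = -5*cos(2*t)/87 + 25*sin(2*t)/174 + 266*cos(5*t)*exp(-3*t)/87 + 773*exp(-3*t)*sin(5*t)/435

Characteristic equation r² + 6r + 34 = 0 has discriminant (6)² - 4·(34) = -100 < 0, so r = -3 ± 5i.
Hence y_h = C1*cos(5*t)*exp(-3*t) + C2*exp(-3*t)*sin(5*t).
Try y_p = A*cos(2*t) + B*sin(2*t). Substituting and equating the coefficients of cos(2t) and sin(2t) gives A = -5/87, B = 25/174, so y_p = -5*cos(2*t)/87 + 25*sin(2*t)/174.
General solution: y = -5*cos(2*t)/87 + 25*sin(2*t)/174 + C1*cos(5*t)*exp(-3*t) + C2*exp(-3*t)*sin(5*t).
Apply the initial conditions: y(0) = -5/87 + C1 = 3 and y'(0) = 25/87 - 3*C1 + 5*C2 = 0. Solving gives C1 = 266/87, C2 = 773/435.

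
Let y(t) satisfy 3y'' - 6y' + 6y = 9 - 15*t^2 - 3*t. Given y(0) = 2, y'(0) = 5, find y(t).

Divide through by 3: y'' - 2y' + 2y = 3 - t - 5*t^2.
Characteristic equation r² - 2r + 2 = 0 has discriminant (-2)² - 4·(2) = -4 < 0, so r = 1 ± i.
Hence y_h = C1*cos(t)*exp(t) + C2*exp(t)*sin(t).
For the particular solution try y_p = A0 + A1*t + A2*t^2. Substituting and matching coefficients of each power of t gives A0 = -3/2, A1 = -11/2, A2 = -5/2, so y_p = -3/2 - 11*t/2 - 5*t^2/2.
General solution: y = -3/2 - 11*t/2 - 5*t^2/2 + C1*cos(t)*exp(t) + C2*exp(t)*sin(t).
Apply the initial conditions: y(0) = -3/2 + C1 = 2 and y'(0) = -11/2 + C1 + C2 = 5. Solving gives C1 = 7/2, C2 = 7.

y = -3/2 - 11*t/2 - 5*t**2/2 + 7*exp(t)*sin(t) + 7*cos(t)*exp(t)/2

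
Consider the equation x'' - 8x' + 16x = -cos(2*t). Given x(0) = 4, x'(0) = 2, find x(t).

x = -3*cos(2*t)/100 + sin(2*t)/25 + 403*exp(4*t)/100 - 71*t*exp(4*t)/5

Characteristic equation r² - 8r + 16 = 0 has discriminant (-8)² - 4·(16) = 0, so r = 4 is a repeated root.
Hence x_h = (C1 + C2*t)*exp(4*t).
Try x_p = A*cos(2*t) + B*sin(2*t). Substituting and equating the coefficients of cos(2t) and sin(2t) gives A = -3/100, B = 1/25, so x_p = -3*cos(2*t)/100 + sin(2*t)/25.
General solution: x = -3*cos(2*t)/100 + sin(2*t)/25 + C1*exp(4*t) + C2*t*exp(4*t).
Apply the initial conditions: x(0) = -3/100 + C1 = 4 and x'(0) = 2/25 + C2 + 4*C1 = 2. Solving gives C1 = 403/100, C2 = -71/5.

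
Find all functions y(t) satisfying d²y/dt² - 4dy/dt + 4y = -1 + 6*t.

Characteristic equation r² - 4r + 4 = 0 has discriminant (-4)² - 4·(4) = 0, so r = 2 is a repeated root.
Hence y_h = (C1 + C2*t)*exp(2*t).
For the particular solution try y_p = A0 + A1*t. Substituting and matching coefficients of each power of t gives A0 = 5/4, A1 = 3/2, so y_p = 5/4 + 3*t/2.

y = 5/4 + 3*t/2 + C1*exp(2*t) + C2*t*exp(2*t)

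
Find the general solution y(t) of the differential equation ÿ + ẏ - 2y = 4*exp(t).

Characteristic equation r² + r - 2 = 0 factors as (r + 2)(r - 1) = 0, so r = -2, 1.
Hence y_h = C1*exp(-2*t) + C2*exp(t).
Since exp(t) solves the homogeneous equation (r = 1 is a root of multiplicity 1), multiply the trial by t. Try y_p = A*t*exp(t). Substituting into the equation and dividing by exp(t) gives A = 4/3, so y_p = 4*t*exp(t)/3.

y = C1*exp(-2*t) + C2*exp(t) + 4*t*exp(t)/3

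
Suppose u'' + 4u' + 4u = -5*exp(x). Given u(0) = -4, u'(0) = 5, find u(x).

u = -31*exp(-2*x)/9 - 5*exp(x)/9 - 4*x*exp(-2*x)/3

Characteristic equation r² + 4r + 4 = 0 has discriminant (4)² - 4·(4) = 0, so r = -2 is a repeated root.
Hence u_h = (C1 + C2*x)*exp(-2*x).
Try u_p = A*exp(x). Substituting into the equation and dividing by exp(x) gives A = -5/9, so u_p = -5*exp(x)/9.
General solution: u = -5*exp(x)/9 + C1*exp(-2*x) + C2*x*exp(-2*x).
Apply the initial conditions: u(0) = -5/9 + C1 = -4 and u'(0) = -5/9 + C2 - 2*C1 = 5. Solving gives C1 = -31/9, C2 = -4/3.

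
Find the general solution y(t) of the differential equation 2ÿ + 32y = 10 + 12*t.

Divide through by 2: y'' + 16y = 5 + 6*t.
Characteristic equation r² + 16 = 0 has discriminant (0)² - 4·(16) = -64 < 0, so r = ± 4i.
Hence y_h = C1*cos(4*t) + C2*sin(4*t).
For the particular solution try y_p = A0 + A1*t. Substituting and matching coefficients of each power of t gives A0 = 5/16, A1 = 3/8, so y_p = 5/16 + 3*t/8.

y = 5/16 + 3*t/8 + C1*cos(4*t) + C2*sin(4*t)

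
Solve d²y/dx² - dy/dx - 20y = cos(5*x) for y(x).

Characteristic equation r² - r - 20 = 0 factors as (r - 5)(r + 4) = 0, so r = 5, -4.
Hence y_h = C1*exp(5*x) + C2*exp(-4*x).
Try y_p = A*cos(5*x) + B*sin(5*x). Substituting and equating the coefficients of cos(5x) and sin(5x) gives A = -9/410, B = -1/410, so y_p = -9*cos(5*x)/410 - sin(5*x)/410.

y = -9*cos(5*x)/410 - sin(5*x)/410 + C1*exp(5*x) + C2*exp(-4*x)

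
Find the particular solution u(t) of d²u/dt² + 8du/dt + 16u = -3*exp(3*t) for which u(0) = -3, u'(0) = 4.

Characteristic equation r² + 8r + 16 = 0 has discriminant (8)² - 4·(16) = 0, so r = -4 is a repeated root.
Hence u_h = (C1 + C2*t)*exp(-4*t).
Try u_p = A*exp(3*t). Substituting into the equation and dividing by exp(3*t) gives A = -3/49, so u_p = -3*exp(3*t)/49.
General solution: u = -3*exp(3*t)/49 + C1*exp(-4*t) + C2*t*exp(-4*t).
Apply the initial conditions: u(0) = -3/49 + C1 = -3 and u'(0) = -9/49 + C2 - 4*C1 = 4. Solving gives C1 = -144/49, C2 = -53/7.

u = -144*exp(-4*t)/49 - 3*exp(3*t)/49 - 53*t*exp(-4*t)/7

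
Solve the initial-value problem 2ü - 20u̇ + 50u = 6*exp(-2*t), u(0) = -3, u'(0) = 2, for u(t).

Divide through by 2: u'' - 10u' + 25u = 3*exp(-2*t).
Characteristic equation r² - 10r + 25 = 0 has discriminant (-10)² - 4·(25) = 0, so r = 5 is a repeated root.
Hence u_h = (C1 + C2*t)*exp(5*t).
Try u_p = A*exp(-2*t). Substituting into the equation and dividing by exp(-2*t) gives A = 3/49, so u_p = 3*exp(-2*t)/49.
General solution: u = 3*exp(-2*t)/49 + C1*exp(5*t) + C2*t*exp(5*t).
Apply the initial conditions: u(0) = 3/49 + C1 = -3 and u'(0) = -6/49 + C2 + 5*C1 = 2. Solving gives C1 = -150/49, C2 = 122/7.

u = -150*exp(5*t)/49 + 3*exp(-2*t)/49 + 122*t*exp(5*t)/7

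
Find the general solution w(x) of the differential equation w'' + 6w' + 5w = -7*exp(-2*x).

Characteristic equation r² + 6r + 5 = 0 factors as (r + 1)(r + 5) = 0, so r = -1, -5.
Hence w_h = C1*exp(-x) + C2*exp(-5*x).
Try w_p = A*exp(-2*x). Substituting into the equation and dividing by exp(-2*x) gives A = 7/3, so w_p = 7*exp(-2*x)/3.

w = 7*exp(-2*x)/3 + C1*exp(-x) + C2*exp(-5*x)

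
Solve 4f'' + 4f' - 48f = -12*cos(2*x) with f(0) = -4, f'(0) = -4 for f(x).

f = -269*exp(3*x)/91 - 43*exp(-4*x)/35 - 3*sin(2*x)/130 + 12*cos(2*x)/65

Divide through by 4: f'' + f' - 12f = -3*cos(2*x).
Characteristic equation r² + r - 12 = 0 factors as (r + 4)(r - 3) = 0, so r = -4, 3.
Hence f_h = C1*exp(-4*x) + C2*exp(3*x).
Try f_p = A*cos(2*x) + B*sin(2*x). Substituting and equating the coefficients of cos(2x) and sin(2x) gives A = 12/65, B = -3/130, so f_p = -3*sin(2*x)/130 + 12*cos(2*x)/65.
General solution: f = -3*sin(2*x)/130 + 12*cos(2*x)/65 + C1*exp(-4*x) + C2*exp(3*x).
Apply the initial conditions: f(0) = 12/65 + C1 + C2 = -4 and f'(0) = -3/65 - 4*C1 + 3*C2 = -4. Solving gives C1 = -43/35, C2 = -269/91.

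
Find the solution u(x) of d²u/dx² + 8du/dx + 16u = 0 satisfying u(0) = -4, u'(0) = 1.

u = -4*exp(-4*x) - 15*x*exp(-4*x)

Characteristic equation r² + 8r + 16 = 0 has discriminant (8)² - 4·(16) = 0, so r = -4 is a repeated root.
Hence u_h = (C1 + C2*x)*exp(-4*x).
Apply the initial conditions: u(0) = C1 = -4 and u'(0) = C2 - 4*C1 = 1. Solving gives C1 = -4, C2 = -15.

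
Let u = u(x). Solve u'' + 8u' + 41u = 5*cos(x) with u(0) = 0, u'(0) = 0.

u = 5*sin(x)/208 + 25*cos(x)/208 - 25*cos(5*x)*exp(-4*x)/208 - 21*exp(-4*x)*sin(5*x)/208

Characteristic equation r² + 8r + 41 = 0 has discriminant (8)² - 4·(41) = -100 < 0, so r = -4 ± 5i.
Hence u_h = C1*cos(5*x)*exp(-4*x) + C2*exp(-4*x)*sin(5*x).
Try u_p = A*cos(x) + B*sin(x). Substituting and equating the coefficients of cos(x) and sin(x) gives A = 25/208, B = 5/208, so u_p = 5*sin(x)/208 + 25*cos(x)/208.
General solution: u = 5*sin(x)/208 + 25*cos(x)/208 + C1*cos(5*x)*exp(-4*x) + C2*exp(-4*x)*sin(5*x).
Apply the initial conditions: u(0) = 25/208 + C1 = 0 and u'(0) = 5/208 - 4*C1 + 5*C2 = 0. Solving gives C1 = -25/208, C2 = -21/208.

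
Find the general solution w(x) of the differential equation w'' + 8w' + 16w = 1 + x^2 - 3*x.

w = 23/128 - x/4 + x**2/16 + C1*exp(-4*x) + C2*x*exp(-4*x)

Characteristic equation r² + 8r + 16 = 0 has discriminant (8)² - 4·(16) = 0, so r = -4 is a repeated root.
Hence w_h = (C1 + C2*x)*exp(-4*x).
For the particular solution try w_p = A0 + A1*x + A2*x^2. Substituting and matching coefficients of each power of x gives A0 = 23/128, A1 = -1/4, A2 = 1/16, so w_p = 23/128 - x/4 + x^2/16.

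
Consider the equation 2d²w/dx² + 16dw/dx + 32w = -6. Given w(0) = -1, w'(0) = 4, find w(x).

Divide through by 2: w'' + 8w' + 16w = -3.
Characteristic equation r² + 8r + 16 = 0 has discriminant (8)² - 4·(16) = 0, so r = -4 is a repeated root.
Hence w_h = (C1 + C2*x)*exp(-4*x).
For the particular solution try w_p = A0. Substituting and matching coefficients of each power of x gives A0 = -3/16, so w_p = -3/16.
General solution: w = -3/16 + C1*exp(-4*x) + C2*x*exp(-4*x).
Apply the initial conditions: w(0) = -3/16 + C1 = -1 and w'(0) = C2 - 4*C1 = 4. Solving gives C1 = -13/16, C2 = 3/4.

w = -3/16 - 13*exp(-4*x)/16 + 3*x*exp(-4*x)/4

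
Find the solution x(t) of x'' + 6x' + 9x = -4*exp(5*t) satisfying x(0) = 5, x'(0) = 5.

Characteristic equation r² + 6r + 9 = 0 has discriminant (6)² - 4·(9) = 0, so r = -3 is a repeated root.
Hence x_h = (C1 + C2*t)*exp(-3*t).
Try x_p = A*exp(5*t). Substituting into the equation and dividing by exp(5*t) gives A = -1/16, so x_p = -exp(5*t)/16.
General solution: x = -exp(5*t)/16 + C1*exp(-3*t) + C2*t*exp(-3*t).
Apply the initial conditions: x(0) = -1/16 + C1 = 5 and x'(0) = -5/16 + C2 - 3*C1 = 5. Solving gives C1 = 81/16, C2 = 41/2.

x = -exp(5*t)/16 + 81*exp(-3*t)/16 + 41*t*exp(-3*t)/2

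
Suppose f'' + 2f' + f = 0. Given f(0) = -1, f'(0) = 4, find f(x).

Characteristic equation r² + 2r + 1 = 0 has discriminant (2)² - 4·(1) = 0, so r = -1 is a repeated root.
Hence f_h = (C1 + C2*x)*exp(-x).
Apply the initial conditions: f(0) = C1 = -1 and f'(0) = C2 - C1 = 4. Solving gives C1 = -1, C2 = 3.

f = -exp(-x) + 3*x*exp(-x)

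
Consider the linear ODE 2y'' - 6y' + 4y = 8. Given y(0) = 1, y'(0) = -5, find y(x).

y = 2 - 4*exp(2*x) + 3*exp(x)

Divide through by 2: y'' - 3y' + 2y = 4.
Characteristic equation r² - 3r + 2 = 0 factors as (r - 2)(r - 1) = 0, so r = 2, 1.
Hence y_h = C1*exp(2*x) + C2*exp(x).
For the particular solution try y_p = A0. Substituting and matching coefficients of each power of x gives A0 = 2, so y_p = 2.
General solution: y = 2 + C1*exp(2*x) + C2*exp(x).
Apply the initial conditions: y(0) = 2 + C1 + C2 = 1 and y'(0) = C2 + 2*C1 = -5. Solving gives C1 = -4, C2 = 3.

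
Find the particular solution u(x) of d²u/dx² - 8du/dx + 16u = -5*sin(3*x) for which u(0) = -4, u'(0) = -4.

Characteristic equation r² - 8r + 16 = 0 has discriminant (-8)² - 4·(16) = 0, so r = 4 is a repeated root.
Hence u_h = (C1 + C2*x)*exp(4*x).
Try u_p = A*cos(3*x) + B*sin(3*x). Substituting and equating the coefficients of cos(3x) and sin(3x) gives A = -24/125, B = -7/125, so u_p = -24*cos(3*x)/125 - 7*sin(3*x)/125.
General solution: u = -24*cos(3*x)/125 - 7*sin(3*x)/125 + C1*exp(4*x) + C2*x*exp(4*x).
Apply the initial conditions: u(0) = -24/125 + C1 = -4 and u'(0) = -21/125 + C2 + 4*C1 = -4. Solving gives C1 = -476/125, C2 = 57/5.

u = -476*exp(4*x)/125 - 24*cos(3*x)/125 - 7*sin(3*x)/125 + 57*x*exp(4*x)/5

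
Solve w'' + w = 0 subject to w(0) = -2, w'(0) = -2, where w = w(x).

w = -2*cos(x) - 2*sin(x)

Characteristic equation r² + 1 = 0 has discriminant (0)² - 4·(1) = -4 < 0, so r = ± i.
Hence w_h = C1*cos(x) + C2*sin(x).
Apply the initial conditions: w(0) = C1 = -2 and w'(0) = C2 = -2. Solving gives C1 = -2, C2 = -2.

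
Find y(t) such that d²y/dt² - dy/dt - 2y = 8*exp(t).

y = -4*exp(t) + C1*exp(-t) + C2*exp(2*t)

Characteristic equation r² - r - 2 = 0 factors as (r + 1)(r - 2) = 0, so r = -1, 2.
Hence y_h = C1*exp(-t) + C2*exp(2*t).
Try y_p = A*exp(t). Substituting into the equation and dividing by exp(t) gives A = -4, so y_p = -4*exp(t).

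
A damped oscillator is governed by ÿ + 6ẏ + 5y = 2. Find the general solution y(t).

y = 2/5 + C1*exp(-5*t) + C2*exp(-t)

Characteristic equation r² + 6r + 5 = 0 factors as (r + 5)(r + 1) = 0, so r = -5, -1.
Hence y_h = C1*exp(-5*t) + C2*exp(-t).
For the particular solution try y_p = A0. Substituting and matching coefficients of each power of t gives A0 = 2/5, so y_p = 2/5.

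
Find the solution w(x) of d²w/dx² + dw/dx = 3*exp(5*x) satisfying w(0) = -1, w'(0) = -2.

w = -18/5 + exp(5*x)/10 + 5*exp(-x)/2

Characteristic equation r² + r = 0 factors as (r + 1)r = 0, so r = -1, 0.
Hence w_h = C1*exp(-x) + C2.
Try w_p = A*exp(5*x). Substituting into the equation and dividing by exp(5*x) gives A = 1/10, so w_p = exp(5*x)/10.
General solution: w = C2 + exp(5*x)/10 + C1*exp(-x).
Apply the initial conditions: w(0) = 1/10 + C1 + C2 = -1 and w'(0) = 1/2 - C1 = -2. Solving gives C1 = 5/2, C2 = -18/5.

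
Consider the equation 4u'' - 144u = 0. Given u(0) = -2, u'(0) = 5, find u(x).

u = -17*exp(-6*x)/12 - 7*exp(6*x)/12

Divide through by 4: u'' - 36u = 0.
Characteristic equation r² - 36 = 0 factors as (r - 6)(r + 6) = 0, so r = 6, -6.
Hence u_h = C1*exp(6*x) + C2*exp(-6*x).
Apply the initial conditions: u(0) = C1 + C2 = -2 and u'(0) = -6*C2 + 6*C1 = 5. Solving gives C1 = -7/12, C2 = -17/12.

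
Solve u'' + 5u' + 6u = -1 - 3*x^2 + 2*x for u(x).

u = -35/36 - x**2/2 + 7*x/6 + C1*exp(-3*x) + C2*exp(-2*x)

Characteristic equation r² + 5r + 6 = 0 factors as (r + 3)(r + 2) = 0, so r = -3, -2.
Hence u_h = C1*exp(-3*x) + C2*exp(-2*x).
For the particular solution try u_p = A0 + A1*x + A2*x^2. Substituting and matching coefficients of each power of x gives A0 = -35/36, A1 = 7/6, A2 = -1/2, so u_p = -35/36 - x^2/2 + 7*x/6.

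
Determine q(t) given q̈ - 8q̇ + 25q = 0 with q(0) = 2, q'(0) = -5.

q = 2*cos(3*t)*exp(4*t) - 13*exp(4*t)*sin(3*t)/3

Characteristic equation r² - 8r + 25 = 0 has discriminant (-8)² - 4·(25) = -36 < 0, so r = 4 ± 3i.
Hence q_h = C1*cos(3*t)*exp(4*t) + C2*exp(4*t)*sin(3*t).
Apply the initial conditions: q(0) = C1 = 2 and q'(0) = 3*C2 + 4*C1 = -5. Solving gives C1 = 2, C2 = -13/3.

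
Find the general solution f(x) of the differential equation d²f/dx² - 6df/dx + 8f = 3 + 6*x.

Characteristic equation r² - 6r + 8 = 0 factors as (r - 4)(r - 2) = 0, so r = 4, 2.
Hence f_h = C1*exp(4*x) + C2*exp(2*x).
For the particular solution try f_p = A0 + A1*x. Substituting and matching coefficients of each power of x gives A0 = 15/16, A1 = 3/4, so f_p = 15/16 + 3*x/4.

f = 15/16 + 3*x/4 + C1*exp(4*x) + C2*exp(2*x)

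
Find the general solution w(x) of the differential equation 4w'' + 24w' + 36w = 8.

Divide through by 4: w'' + 6w' + 9w = 2.
Characteristic equation r² + 6r + 9 = 0 has discriminant (6)² - 4·(9) = 0, so r = -3 is a repeated root.
Hence w_h = (C1 + C2*x)*exp(-3*x).
For the particular solution try w_p = A0. Substituting and matching coefficients of each power of x gives A0 = 2/9, so w_p = 2/9.

w = 2/9 + C1*exp(-3*x) + C2*x*exp(-3*x)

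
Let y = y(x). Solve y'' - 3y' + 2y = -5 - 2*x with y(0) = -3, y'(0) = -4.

Characteristic equation r² - 3r + 2 = 0 factors as (r - 1)(r - 2) = 0, so r = 1, 2.
Hence y_h = C1*exp(x) + C2*exp(2*x).
For the particular solution try y_p = A0 + A1*x. Substituting and matching coefficients of each power of x gives A0 = -4, A1 = -1, so y_p = -4 - x.
General solution: y = -4 - x + C1*exp(x) + C2*exp(2*x).
Apply the initial conditions: y(0) = -4 + C1 + C2 = -3 and y'(0) = -1 + C1 + 2*C2 = -4. Solving gives C1 = 5, C2 = -4.

y = -4 - x - 4*exp(2*x) + 5*exp(x)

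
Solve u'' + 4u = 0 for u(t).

u = C1*cos(2*t) + C2*sin(2*t)

Characteristic equation r² + 4 = 0 has discriminant (0)² - 4·(4) = -16 < 0, so r = ± 2i.
Hence u_h = C1*cos(2*t) + C2*sin(2*t).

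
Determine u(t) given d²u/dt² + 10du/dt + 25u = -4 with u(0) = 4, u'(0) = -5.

Characteristic equation r² + 10r + 25 = 0 has discriminant (10)² - 4·(25) = 0, so r = -5 is a repeated root.
Hence u_h = (C1 + C2*t)*exp(-5*t).
For the particular solution try u_p = A0. Substituting and matching coefficients of each power of t gives A0 = -4/25, so u_p = -4/25.
General solution: u = -4/25 + C1*exp(-5*t) + C2*t*exp(-5*t).
Apply the initial conditions: u(0) = -4/25 + C1 = 4 and u'(0) = C2 - 5*C1 = -5. Solving gives C1 = 104/25, C2 = 79/5.

u = -4/25 + 104*exp(-5*t)/25 + 79*t*exp(-5*t)/5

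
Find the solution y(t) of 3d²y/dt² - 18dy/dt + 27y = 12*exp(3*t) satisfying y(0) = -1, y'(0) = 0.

y = -exp(3*t) + 2*t**2*exp(3*t) + 3*t*exp(3*t)

Divide through by 3: y'' - 6y' + 9y = 4*exp(3*t).
Characteristic equation r² - 6r + 9 = 0 has discriminant (-6)² - 4·(9) = 0, so r = 3 is a repeated root.
Hence y_h = (C1 + C2*t)*exp(3*t).
Since exp(3*t) solves the homogeneous equation (r = 3 is a root of multiplicity 2), multiply the trial by t^2. Try y_p = A*t^2*exp(3*t). Substituting into the equation and dividing by exp(3*t) gives A = 2, so y_p = 2*t^2*exp(3*t).
General solution: y = C1*exp(3*t) + 2*t^2*exp(3*t) + C2*t*exp(3*t).
Apply the initial conditions: y(0) = C1 = -1 and y'(0) = C2 + 3*C1 = 0. Solving gives C1 = -1, C2 = 3.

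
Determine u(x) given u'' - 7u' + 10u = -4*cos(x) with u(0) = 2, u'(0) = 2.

u = -18*cos(x)/65 - 12*exp(5*x)/13 + 14*sin(x)/65 + 16*exp(2*x)/5

Characteristic equation r² - 7r + 10 = 0 factors as (r - 2)(r - 5) = 0, so r = 2, 5.
Hence u_h = C1*exp(2*x) + C2*exp(5*x).
Try u_p = A*cos(x) + B*sin(x). Substituting and equating the coefficients of cos(x) and sin(x) gives A = -18/65, B = 14/65, so u_p = -18*cos(x)/65 + 14*sin(x)/65.
General solution: u = -18*cos(x)/65 + 14*sin(x)/65 + C1*exp(2*x) + C2*exp(5*x).
Apply the initial conditions: u(0) = -18/65 + C1 + C2 = 2 and u'(0) = 14/65 + 2*C1 + 5*C2 = 2. Solving gives C1 = 16/5, C2 = -12/13.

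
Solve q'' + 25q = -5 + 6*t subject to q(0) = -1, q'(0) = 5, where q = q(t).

Characteristic equation r² + 25 = 0 has discriminant (0)² - 4·(25) = -100 < 0, so r = ± 5i.
Hence q_h = C1*cos(5*t) + C2*sin(5*t).
For the particular solution try q_p = A0 + A1*t. Substituting and matching coefficients of each power of t gives A0 = -1/5, A1 = 6/25, so q_p = -1/5 + 6*t/25.
General solution: q = -1/5 + 6*t/25 + C1*cos(5*t) + C2*sin(5*t).
Apply the initial conditions: q(0) = -1/5 + C1 = -1 and q'(0) = 6/25 + 5*C2 = 5. Solving gives C1 = -4/5, C2 = 119/125.

q = -1/5 - 4*cos(5*t)/5 + 6*t/25 + 119*sin(5*t)/125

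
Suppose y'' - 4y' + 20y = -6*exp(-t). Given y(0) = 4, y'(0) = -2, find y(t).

y = -6*exp(-t)/25 - 67*exp(2*t)*sin(4*t)/25 + 106*cos(4*t)*exp(2*t)/25

Characteristic equation r² - 4r + 20 = 0 has discriminant (-4)² - 4·(20) = -64 < 0, so r = 2 ± 4i.
Hence y_h = C1*cos(4*t)*exp(2*t) + C2*exp(2*t)*sin(4*t).
Try y_p = A*exp(-t). Substituting into the equation and dividing by exp(-t) gives A = -6/25, so y_p = -6*exp(-t)/25.
General solution: y = -6*exp(-t)/25 + C1*cos(4*t)*exp(2*t) + C2*exp(2*t)*sin(4*t).
Apply the initial conditions: y(0) = -6/25 + C1 = 4 and y'(0) = 6/25 + 2*C1 + 4*C2 = -2. Solving gives C1 = 106/25, C2 = -67/25.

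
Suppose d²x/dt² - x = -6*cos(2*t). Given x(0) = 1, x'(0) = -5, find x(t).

Characteristic equation r² - 1 = 0 factors as (r + 1)(r - 1) = 0, so r = -1, 1.
Hence x_h = C1*exp(-t) + C2*exp(t).
Try x_p = A*cos(2*t) + B*sin(2*t). Substituting and equating the coefficients of cos(2t) and sin(2t) gives A = 6/5, B = 0, so x_p = 6*cos(2*t)/5.
General solution: x = 6*cos(2*t)/5 + C1*exp(-t) + C2*exp(t).
Apply the initial conditions: x(0) = 6/5 + C1 + C2 = 1 and x'(0) = C2 - C1 = -5. Solving gives C1 = 12/5, C2 = -13/5.

x = -13*exp(t)/5 + 6*cos(2*t)/5 + 12*exp(-t)/5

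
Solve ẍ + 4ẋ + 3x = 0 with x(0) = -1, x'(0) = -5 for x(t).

Characteristic equation r² + 4r + 3 = 0 factors as (r + 1)(r + 3) = 0, so r = -1, -3.
Hence x_h = C1*exp(-t) + C2*exp(-3*t).
Apply the initial conditions: x(0) = C1 + C2 = -1 and x'(0) = -C1 - 3*C2 = -5. Solving gives C1 = -4, C2 = 3.

x = -4*exp(-t) + 3*exp(-3*t)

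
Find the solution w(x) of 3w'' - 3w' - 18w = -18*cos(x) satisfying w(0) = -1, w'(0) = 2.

w = -37*exp(-2*x)/25 - 9*exp(3*x)/25 + 3*sin(x)/25 + 21*cos(x)/25

Divide through by 3: w'' - w' - 6w = -6*cos(x).
Characteristic equation r² - r - 6 = 0 factors as (r - 3)(r + 2) = 0, so r = 3, -2.
Hence w_h = C1*exp(3*x) + C2*exp(-2*x).
Try w_p = A*cos(x) + B*sin(x). Substituting and equating the coefficients of cos(x) and sin(x) gives A = 21/25, B = 3/25, so w_p = 3*sin(x)/25 + 21*cos(x)/25.
General solution: w = 3*sin(x)/25 + 21*cos(x)/25 + C1*exp(3*x) + C2*exp(-2*x).
Apply the initial conditions: w(0) = 21/25 + C1 + C2 = -1 and w'(0) = 3/25 - 2*C2 + 3*C1 = 2. Solving gives C1 = -9/25, C2 = -37/25.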